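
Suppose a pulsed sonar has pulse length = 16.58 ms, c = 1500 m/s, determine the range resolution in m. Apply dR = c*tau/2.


dR = c*tau/2 = 1500 * 16.58e-3 / 2 = 12.435

12.435 m


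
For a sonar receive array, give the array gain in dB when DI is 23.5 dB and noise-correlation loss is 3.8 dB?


AG = DI - L_corr = 23.5 - 3.8 = 19.7

19.7 dB


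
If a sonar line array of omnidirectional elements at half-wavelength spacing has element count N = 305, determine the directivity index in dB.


24.84 dB


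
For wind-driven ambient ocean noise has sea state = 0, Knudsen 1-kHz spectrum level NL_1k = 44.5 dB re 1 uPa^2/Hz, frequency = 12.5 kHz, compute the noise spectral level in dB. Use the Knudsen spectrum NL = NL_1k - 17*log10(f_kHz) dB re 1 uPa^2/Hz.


NL = NL_1k - 17*log10(f_kHz) = 44.5 - 17*log10(12.5) = 44.5 - (18.65) = 25.85

25.85 dB


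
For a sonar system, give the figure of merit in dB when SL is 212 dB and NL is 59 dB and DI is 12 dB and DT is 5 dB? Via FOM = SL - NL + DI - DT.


FOM = SL - NL + DI - DT = 212 - 59 + 12 - 5 = 160

160 dB


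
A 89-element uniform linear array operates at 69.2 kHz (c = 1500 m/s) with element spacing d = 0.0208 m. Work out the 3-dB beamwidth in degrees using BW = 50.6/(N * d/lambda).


Step 1: lambda = 1500/69200 = 0.02168 m
Step 2: d/lambda = 0.0208/0.02168 = 0.9594
Step 3: BW = 50.6/(N * d/lambda) = 50.6/(89 * 0.9594) = 0.59

0.59 deg


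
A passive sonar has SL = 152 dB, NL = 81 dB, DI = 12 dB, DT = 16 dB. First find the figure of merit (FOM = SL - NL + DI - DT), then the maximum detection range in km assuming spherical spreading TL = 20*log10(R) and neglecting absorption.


Step 1: FOM = SL - NL + DI - DT = 152 - 81 + 12 - 16 = 67 dB
Step 2: at max range FOM = TL = 20*log10(R), so R = 10^(67/20) = 2238.72 m = 2.24 km

2.24 km


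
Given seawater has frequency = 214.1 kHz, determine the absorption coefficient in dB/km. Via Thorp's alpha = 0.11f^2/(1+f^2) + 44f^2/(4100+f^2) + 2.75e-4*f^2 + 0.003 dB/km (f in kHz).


f^2 = 45838.81
alpha = 0.11*45838.81/(1+45838.81) + 44*45838.81/(4100+45838.81) + 2.75e-4*45838.81 + 0.003 = 53.106

53.106 dB/km


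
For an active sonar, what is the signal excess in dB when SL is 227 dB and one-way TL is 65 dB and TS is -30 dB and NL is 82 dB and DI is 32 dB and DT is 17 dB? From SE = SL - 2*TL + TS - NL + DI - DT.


SE = SL - 2*TL + TS - NL + DI - DT = 227 - 2*65 + (-30) - 82 + 32 - 17 = 0

0 dB


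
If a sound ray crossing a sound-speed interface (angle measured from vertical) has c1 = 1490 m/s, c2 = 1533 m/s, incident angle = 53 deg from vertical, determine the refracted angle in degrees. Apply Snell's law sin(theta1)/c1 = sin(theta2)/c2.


55.25 deg


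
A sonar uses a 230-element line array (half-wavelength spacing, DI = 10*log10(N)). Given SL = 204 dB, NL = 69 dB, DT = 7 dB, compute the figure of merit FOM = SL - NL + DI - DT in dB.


Step 1: DI = 10*log10(230) = 23.62 dB
Step 2: FOM = SL - NL + DI - DT = 204 - 69 + 23.62 - 7 = 151.62

151.62 dB


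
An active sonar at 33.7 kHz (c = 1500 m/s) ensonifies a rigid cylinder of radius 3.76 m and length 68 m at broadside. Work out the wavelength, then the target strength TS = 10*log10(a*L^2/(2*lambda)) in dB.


Step 1: lambda = c/f = 1500/33700 = 0.04451 m
Step 2: TS = 10*log10(a*L^2/(2*lambda)) = 10*log10(3.76*68^2/(2*0.04451)) = 52.91

52.91 dB


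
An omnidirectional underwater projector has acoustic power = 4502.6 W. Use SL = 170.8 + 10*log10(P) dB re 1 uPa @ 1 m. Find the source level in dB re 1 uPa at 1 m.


SL = 170.8 + 10*log10(4502.6) = 170.8 + 36.53 = 207.33

207.33 dB


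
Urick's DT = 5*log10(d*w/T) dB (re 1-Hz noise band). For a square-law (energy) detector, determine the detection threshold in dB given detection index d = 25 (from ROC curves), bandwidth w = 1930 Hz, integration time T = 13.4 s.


17.78 dB


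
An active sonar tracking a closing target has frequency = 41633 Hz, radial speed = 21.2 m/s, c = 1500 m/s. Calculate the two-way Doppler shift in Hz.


fd = 2*f*v/c = 2 * 41633 * 21.2 / 1500 = 1176.83

1176.83 Hz


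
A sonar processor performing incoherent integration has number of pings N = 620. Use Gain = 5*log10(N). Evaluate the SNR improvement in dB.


Gain = 5*log10(620) = 13.96

13.96 dB


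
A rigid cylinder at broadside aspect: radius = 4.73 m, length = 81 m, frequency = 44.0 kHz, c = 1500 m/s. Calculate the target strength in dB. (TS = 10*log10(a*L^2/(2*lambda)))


lambda = 1500/44000 = 0.03409 m
TS = 10*log10(4.73*81^2/(2*0.03409)) = 56.58

56.58 dB


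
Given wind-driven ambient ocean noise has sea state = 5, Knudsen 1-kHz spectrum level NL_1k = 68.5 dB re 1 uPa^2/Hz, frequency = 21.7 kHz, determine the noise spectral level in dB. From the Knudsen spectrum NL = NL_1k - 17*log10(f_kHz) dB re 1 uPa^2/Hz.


45.78 dB


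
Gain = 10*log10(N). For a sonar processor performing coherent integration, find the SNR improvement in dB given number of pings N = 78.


Gain = 10*log10(78) = 18.92

18.92 dB


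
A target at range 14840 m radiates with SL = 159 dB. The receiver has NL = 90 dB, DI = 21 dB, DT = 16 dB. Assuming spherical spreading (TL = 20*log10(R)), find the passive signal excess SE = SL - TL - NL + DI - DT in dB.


-9.43 dB


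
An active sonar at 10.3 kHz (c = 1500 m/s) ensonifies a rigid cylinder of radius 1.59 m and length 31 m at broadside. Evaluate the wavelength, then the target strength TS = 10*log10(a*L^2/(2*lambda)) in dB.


Step 1: lambda = c/f = 1500/10300 = 0.14563 m
Step 2: TS = 10*log10(a*L^2/(2*lambda)) = 10*log10(1.59*31^2/(2*0.14563)) = 37.2

37.2 dB


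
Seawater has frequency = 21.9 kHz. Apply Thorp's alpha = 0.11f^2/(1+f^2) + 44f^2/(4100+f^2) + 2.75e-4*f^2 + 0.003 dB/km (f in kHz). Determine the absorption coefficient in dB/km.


4.853 dB/km


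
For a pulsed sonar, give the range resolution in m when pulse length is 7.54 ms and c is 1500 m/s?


dR = c*tau/2 = 1500 * 7.54e-3 / 2 = 5.655

5.655 m


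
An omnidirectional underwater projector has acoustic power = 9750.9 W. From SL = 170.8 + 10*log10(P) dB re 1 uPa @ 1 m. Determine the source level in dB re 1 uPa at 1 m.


SL = 170.8 + 10*log10(9750.9) = 170.8 + 39.89 = 210.69

210.69 dB


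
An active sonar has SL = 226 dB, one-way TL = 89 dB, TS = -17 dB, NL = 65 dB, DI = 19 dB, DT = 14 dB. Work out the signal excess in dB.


SE = SL - 2*TL + TS - NL + DI - DT = 226 - 2*89 + (-17) - 65 + 19 - 14 = -29

-29 dB


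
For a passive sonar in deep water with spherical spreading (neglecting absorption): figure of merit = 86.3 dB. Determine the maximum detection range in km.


20.65 km


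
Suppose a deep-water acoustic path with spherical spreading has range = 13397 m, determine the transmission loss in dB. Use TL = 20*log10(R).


TL = 20*log10(13397) = 82.54

82.54 dB


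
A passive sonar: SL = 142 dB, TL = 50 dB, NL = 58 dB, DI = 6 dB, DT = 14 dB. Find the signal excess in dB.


SE = SL - TL - NL + DI - DT = 142 - 50 - 58 + 6 - 14 = 26

26 dB


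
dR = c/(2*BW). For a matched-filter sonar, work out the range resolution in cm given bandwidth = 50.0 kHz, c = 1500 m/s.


1.5 cm


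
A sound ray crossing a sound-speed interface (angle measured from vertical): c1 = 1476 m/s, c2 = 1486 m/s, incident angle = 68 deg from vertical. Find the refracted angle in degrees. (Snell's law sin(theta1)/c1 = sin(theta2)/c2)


sin(theta2) = (c2/c1)*sin(theta1) = (1486/1476)*sin(68 deg) = 0.93347
theta2 = arcsin(0.93347) = 68.98

68.98 deg


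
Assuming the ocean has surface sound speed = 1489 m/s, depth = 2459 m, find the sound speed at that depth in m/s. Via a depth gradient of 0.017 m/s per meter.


1530.803 m/s


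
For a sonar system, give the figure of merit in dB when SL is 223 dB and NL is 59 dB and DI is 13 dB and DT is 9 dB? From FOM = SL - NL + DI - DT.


FOM = SL - NL + DI - DT = 223 - 59 + 13 - 9 = 168

168 dB


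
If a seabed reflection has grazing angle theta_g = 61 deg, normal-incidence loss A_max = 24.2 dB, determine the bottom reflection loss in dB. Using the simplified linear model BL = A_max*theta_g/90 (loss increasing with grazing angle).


16.4 dB


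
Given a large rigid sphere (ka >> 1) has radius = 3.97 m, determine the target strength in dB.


TS = 10*log10(3.97^2 / 4) = 10*log10(3.940225) = 5.96

5.96 dB


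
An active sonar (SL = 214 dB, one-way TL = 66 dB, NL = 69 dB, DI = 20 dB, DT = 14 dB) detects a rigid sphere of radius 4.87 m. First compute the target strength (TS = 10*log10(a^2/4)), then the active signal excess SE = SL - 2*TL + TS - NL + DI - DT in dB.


Step 1: TS = 10*log10(4.87^2/4) = 7.73 dB
Step 2: SE = SL - 2*TL + TS - NL + DI - DT = 214 - 2*66 + (7.73) - 69 + 20 - 14 = 26.73

26.73 dB


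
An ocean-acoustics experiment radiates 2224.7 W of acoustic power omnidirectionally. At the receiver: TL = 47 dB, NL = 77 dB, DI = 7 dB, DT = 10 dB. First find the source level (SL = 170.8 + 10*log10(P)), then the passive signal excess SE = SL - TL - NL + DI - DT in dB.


Step 1: SL = 170.8 + 10*log10(2224.7) = 204.27 dB
Step 2: SE = SL - TL - NL + DI - DT = 204.27 - 47 - 77 + 7 - 10 = 77.27

77.27 dB


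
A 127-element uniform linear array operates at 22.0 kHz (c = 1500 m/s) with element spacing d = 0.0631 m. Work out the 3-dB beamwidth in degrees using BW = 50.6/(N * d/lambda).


Step 1: lambda = 1500/22000 = 0.06818 m
Step 2: d/lambda = 0.0631/0.06818 = 0.9255
Step 3: BW = 50.6/(N * d/lambda) = 50.6/(127 * 0.9255) = 0.43

0.43 deg


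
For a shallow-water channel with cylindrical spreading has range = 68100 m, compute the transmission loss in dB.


48.33 dB


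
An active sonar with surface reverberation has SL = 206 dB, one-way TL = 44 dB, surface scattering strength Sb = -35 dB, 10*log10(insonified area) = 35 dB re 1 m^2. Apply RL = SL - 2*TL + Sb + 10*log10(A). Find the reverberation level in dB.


RL = SL - 2*TL + Sb + 10*log10(A) = 206 - 2*44 + (-35) + 35 = 118

118 dB


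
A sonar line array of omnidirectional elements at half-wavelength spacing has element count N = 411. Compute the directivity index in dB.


DI = 10*log10(411) = 26.14

26.14 dB


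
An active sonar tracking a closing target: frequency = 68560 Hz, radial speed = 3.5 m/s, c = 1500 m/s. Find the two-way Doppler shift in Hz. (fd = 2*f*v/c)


319.95 Hz


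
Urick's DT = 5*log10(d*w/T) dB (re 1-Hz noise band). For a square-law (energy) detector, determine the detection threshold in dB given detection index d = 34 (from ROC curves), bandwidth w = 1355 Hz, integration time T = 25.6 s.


16.28 dB


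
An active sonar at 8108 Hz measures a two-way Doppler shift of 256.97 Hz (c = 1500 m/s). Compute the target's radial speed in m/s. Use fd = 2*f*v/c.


From fd = 2*f*v/c, v = c*fd/(2*f) = 1500 * 256.97 / (2*8108) = 23.77

23.77 m/s


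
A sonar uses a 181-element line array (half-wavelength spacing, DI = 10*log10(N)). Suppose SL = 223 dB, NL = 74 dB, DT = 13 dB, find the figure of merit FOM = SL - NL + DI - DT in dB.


Step 1: DI = 10*log10(181) = 22.58 dB
Step 2: FOM = SL - NL + DI - DT = 223 - 74 + 22.58 - 13 = 158.58

158.58 dB


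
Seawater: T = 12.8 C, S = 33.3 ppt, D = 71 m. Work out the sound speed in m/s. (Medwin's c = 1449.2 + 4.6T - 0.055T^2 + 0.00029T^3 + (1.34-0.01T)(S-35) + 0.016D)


1498.75 m/s


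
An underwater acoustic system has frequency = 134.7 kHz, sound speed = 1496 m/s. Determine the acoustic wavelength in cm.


lambda = c/f = 1496 / 134700 = 0.0111 m = 1.11 cm

1.11 cm


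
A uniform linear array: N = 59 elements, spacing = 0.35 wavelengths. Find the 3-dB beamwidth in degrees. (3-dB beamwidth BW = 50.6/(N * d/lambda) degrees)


BW = 50.6 / (59 * 0.35) = 50.6 / 20.65 = 2.45

2.45 deg


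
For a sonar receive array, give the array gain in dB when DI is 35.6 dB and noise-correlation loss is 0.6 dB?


AG = DI - L_corr = 35.6 - 0.6 = 35.0

35.0 dB


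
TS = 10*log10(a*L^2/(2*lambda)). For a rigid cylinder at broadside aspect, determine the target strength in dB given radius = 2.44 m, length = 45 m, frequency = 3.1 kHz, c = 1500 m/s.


37.08 dB


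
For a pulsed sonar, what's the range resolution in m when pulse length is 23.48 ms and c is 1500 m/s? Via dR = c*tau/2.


dR = c*tau/2 = 1500 * 23.48e-3 / 2 = 17.61

17.61 m


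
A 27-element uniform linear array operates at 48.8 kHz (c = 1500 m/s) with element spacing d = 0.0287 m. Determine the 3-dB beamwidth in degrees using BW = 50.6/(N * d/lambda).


Step 1: lambda = 1500/48800 = 0.03074 m
Step 2: d/lambda = 0.0287/0.03074 = 0.9336
Step 3: BW = 50.6/(N * d/lambda) = 50.6/(27 * 0.9336) = 2.01

2.01 deg


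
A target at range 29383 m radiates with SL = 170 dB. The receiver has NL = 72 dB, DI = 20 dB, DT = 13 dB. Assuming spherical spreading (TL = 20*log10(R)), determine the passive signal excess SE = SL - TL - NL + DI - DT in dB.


Step 1: TL = 20*log10(29383) = 89.36 dB
Step 2: SE = 170 - 89.36 - 72 + 20 - 13 = 15.64

15.64 dB


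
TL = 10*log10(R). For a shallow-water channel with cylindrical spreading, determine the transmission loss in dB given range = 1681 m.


TL = 10*log10(1681) = 32.26

32.26 dB


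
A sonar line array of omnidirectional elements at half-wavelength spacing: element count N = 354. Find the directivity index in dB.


DI = 10*log10(354) = 25.49

25.49 dB


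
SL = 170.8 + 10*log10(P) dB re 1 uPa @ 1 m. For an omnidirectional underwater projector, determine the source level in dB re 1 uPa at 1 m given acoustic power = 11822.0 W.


SL = 170.8 + 10*log10(11822.0) = 170.8 + 40.73 = 211.53

211.53 dB


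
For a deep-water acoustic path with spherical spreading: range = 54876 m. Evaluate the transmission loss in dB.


94.79 dB


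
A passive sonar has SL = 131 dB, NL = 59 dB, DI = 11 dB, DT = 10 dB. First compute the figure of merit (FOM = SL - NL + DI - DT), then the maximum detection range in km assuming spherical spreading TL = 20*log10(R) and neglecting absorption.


Step 1: FOM = SL - NL + DI - DT = 131 - 59 + 11 - 10 = 73 dB
Step 2: at max range FOM = TL = 20*log10(R), so R = 10^(73/20) = 4466.84 m = 4.47 km

4.47 km


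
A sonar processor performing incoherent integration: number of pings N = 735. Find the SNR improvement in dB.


14.33 dB


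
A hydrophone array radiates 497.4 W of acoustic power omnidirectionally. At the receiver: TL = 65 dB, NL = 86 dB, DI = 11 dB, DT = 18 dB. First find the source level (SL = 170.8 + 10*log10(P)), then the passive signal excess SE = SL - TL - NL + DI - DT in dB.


Step 1: SL = 170.8 + 10*log10(497.4) = 197.77 dB
Step 2: SE = SL - TL - NL + DI - DT = 197.77 - 65 - 86 + 11 - 18 = 39.77

39.77 dB


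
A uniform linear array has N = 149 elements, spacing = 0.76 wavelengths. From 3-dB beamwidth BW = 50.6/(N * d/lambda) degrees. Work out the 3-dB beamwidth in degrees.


BW = 50.6 / (149 * 0.76) = 50.6 / 113.24 = 0.45

0.45 deg


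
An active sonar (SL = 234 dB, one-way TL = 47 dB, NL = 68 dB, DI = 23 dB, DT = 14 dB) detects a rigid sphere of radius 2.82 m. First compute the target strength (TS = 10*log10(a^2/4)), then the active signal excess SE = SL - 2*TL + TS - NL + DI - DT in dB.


Step 1: TS = 10*log10(2.82^2/4) = 2.98 dB
Step 2: SE = SL - 2*TL + TS - NL + DI - DT = 234 - 2*47 + (2.98) - 68 + 23 - 14 = 83.98

83.98 dB


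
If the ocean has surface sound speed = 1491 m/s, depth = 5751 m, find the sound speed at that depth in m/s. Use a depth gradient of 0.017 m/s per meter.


c = 1491 + 0.017 * 5751 = 1588.767

1588.767 m/s


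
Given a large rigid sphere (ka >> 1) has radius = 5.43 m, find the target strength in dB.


8.68 dB


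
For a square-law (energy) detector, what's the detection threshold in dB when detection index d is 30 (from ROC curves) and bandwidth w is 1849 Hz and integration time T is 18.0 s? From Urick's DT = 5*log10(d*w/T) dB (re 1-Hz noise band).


DT = 5*log10(d*w/T) = 5*log10(30 * 1849 / 18.0) = 5*log10(3081.67) = 17.44

17.44 dB


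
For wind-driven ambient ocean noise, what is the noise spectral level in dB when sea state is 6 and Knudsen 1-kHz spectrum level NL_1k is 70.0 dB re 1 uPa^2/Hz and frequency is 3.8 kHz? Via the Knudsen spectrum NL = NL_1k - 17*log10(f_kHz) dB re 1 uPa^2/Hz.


NL = NL_1k - 17*log10(f_kHz) = 70.0 - 17*log10(3.8) = 70.0 - (9.86) = 60.14

60.14 dB


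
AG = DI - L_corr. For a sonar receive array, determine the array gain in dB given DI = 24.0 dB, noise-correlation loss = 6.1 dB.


AG = DI - L_corr = 24.0 - 6.1 = 17.9

17.9 dB


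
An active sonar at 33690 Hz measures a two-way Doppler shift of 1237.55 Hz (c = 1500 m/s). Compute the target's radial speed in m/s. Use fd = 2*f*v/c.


27.55 m/s


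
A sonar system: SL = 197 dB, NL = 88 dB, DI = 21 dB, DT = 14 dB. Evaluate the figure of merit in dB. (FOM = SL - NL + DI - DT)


116 dB


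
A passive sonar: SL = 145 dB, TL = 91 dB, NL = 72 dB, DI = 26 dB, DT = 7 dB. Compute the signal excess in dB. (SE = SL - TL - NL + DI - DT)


1 dB


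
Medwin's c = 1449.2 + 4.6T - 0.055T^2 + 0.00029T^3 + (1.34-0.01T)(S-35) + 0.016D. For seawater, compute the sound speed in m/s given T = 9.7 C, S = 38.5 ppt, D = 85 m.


1494.62 m/s


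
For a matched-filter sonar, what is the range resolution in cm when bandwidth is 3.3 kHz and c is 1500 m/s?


dR = c/(2*BW) = 1500 / (2 * 3.3e3) = 0.2273 m = 22.73 cm

22.73 cm


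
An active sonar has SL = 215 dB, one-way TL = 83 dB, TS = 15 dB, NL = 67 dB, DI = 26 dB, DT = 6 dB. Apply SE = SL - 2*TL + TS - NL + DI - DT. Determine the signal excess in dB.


17 dB


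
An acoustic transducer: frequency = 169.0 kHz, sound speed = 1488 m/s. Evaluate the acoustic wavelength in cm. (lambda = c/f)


0.88 cm


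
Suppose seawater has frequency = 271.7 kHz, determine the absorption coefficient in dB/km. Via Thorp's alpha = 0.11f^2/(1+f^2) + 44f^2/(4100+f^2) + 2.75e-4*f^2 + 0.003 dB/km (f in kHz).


f^2 = 73820.89
alpha = 0.11*73820.89/(1+73820.89) + 44*73820.89/(4100+73820.89) + 2.75e-4*73820.89 + 0.003 = 62.099

62.099 dB/km


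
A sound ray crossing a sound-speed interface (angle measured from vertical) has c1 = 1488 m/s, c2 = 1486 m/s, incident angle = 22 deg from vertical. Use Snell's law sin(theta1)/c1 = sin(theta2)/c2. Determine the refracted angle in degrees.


21.97 deg


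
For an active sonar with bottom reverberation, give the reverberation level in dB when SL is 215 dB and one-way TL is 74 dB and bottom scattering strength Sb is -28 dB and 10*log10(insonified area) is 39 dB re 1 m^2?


78 dB


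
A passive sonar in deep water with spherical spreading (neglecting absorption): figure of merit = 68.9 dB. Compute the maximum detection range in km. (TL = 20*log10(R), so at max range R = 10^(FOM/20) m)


At max range FOM = TL, so 20*log10(R) = 68.9
R = 10^(68.9/20) = 2786.12 m = 2.79 km

2.79 km


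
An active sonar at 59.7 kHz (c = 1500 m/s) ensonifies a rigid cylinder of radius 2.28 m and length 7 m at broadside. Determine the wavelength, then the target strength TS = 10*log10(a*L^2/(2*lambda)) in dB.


Step 1: lambda = c/f = 1500/59700 = 0.02513 m
Step 2: TS = 10*log10(a*L^2/(2*lambda)) = 10*log10(2.28*7^2/(2*0.02513)) = 33.47

33.47 dB


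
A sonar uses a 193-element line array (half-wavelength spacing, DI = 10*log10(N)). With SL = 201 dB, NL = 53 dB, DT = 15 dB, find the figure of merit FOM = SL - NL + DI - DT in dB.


Step 1: DI = 10*log10(193) = 22.86 dB
Step 2: FOM = SL - NL + DI - DT = 201 - 53 + 22.86 - 15 = 155.86

155.86 dB


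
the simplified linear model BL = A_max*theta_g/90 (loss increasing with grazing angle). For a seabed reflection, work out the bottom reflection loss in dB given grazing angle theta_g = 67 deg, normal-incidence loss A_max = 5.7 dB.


BL = A_max * theta_g / 90 = 5.7 * 67 / 90 = 4.24

4.24 dB


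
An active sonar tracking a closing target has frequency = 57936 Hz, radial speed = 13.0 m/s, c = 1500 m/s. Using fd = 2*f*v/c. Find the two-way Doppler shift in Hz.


1004.22 Hz


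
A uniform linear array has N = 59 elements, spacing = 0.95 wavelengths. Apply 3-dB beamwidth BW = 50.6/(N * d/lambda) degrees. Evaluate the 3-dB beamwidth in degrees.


BW = 50.6 / (59 * 0.95) = 50.6 / 56.05 = 0.9

0.9 deg


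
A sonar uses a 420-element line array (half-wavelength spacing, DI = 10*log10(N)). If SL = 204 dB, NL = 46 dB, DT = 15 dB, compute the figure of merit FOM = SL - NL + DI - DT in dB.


Step 1: DI = 10*log10(420) = 26.23 dB
Step 2: FOM = SL - NL + DI - DT = 204 - 46 + 26.23 - 15 = 169.23

169.23 dB


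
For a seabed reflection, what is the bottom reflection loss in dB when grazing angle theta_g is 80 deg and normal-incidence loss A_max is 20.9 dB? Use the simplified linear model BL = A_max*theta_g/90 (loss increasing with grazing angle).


18.58 dB


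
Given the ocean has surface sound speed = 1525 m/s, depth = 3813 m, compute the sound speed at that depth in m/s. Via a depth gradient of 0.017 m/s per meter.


c = 1525 + 0.017 * 3813 = 1589.821

1589.821 m/s


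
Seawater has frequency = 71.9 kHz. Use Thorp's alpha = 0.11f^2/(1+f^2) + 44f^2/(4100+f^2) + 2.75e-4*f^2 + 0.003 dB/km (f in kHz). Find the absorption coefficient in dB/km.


f^2 = 5169.61
alpha = 0.11*5169.61/(1+5169.61) + 44*5169.61/(4100+5169.61) + 2.75e-4*5169.61 + 0.003 = 26.073

26.073 dB/km


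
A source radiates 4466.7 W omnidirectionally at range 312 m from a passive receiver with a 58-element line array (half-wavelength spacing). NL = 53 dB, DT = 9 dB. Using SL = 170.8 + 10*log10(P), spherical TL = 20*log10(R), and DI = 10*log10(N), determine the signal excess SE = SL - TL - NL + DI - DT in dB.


113.05 dB


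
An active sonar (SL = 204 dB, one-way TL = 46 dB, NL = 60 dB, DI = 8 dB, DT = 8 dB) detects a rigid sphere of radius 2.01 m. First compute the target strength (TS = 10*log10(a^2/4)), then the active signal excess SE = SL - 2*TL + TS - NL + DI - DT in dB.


Step 1: TS = 10*log10(2.01^2/4) = 0.04 dB
Step 2: SE = SL - 2*TL + TS - NL + DI - DT = 204 - 2*46 + (0.04) - 60 + 8 - 8 = 52.04

52.04 dB


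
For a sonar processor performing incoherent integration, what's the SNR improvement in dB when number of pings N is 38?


Gain = 5*log10(38) = 7.9

7.9 dB


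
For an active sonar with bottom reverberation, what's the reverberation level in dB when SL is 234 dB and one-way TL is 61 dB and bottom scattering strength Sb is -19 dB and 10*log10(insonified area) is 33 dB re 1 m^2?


126 dB


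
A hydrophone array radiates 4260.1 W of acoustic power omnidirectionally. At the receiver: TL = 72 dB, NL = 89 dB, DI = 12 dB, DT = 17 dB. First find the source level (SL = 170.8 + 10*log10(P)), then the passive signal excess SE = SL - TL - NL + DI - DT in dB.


Step 1: SL = 170.8 + 10*log10(4260.1) = 207.09 dB
Step 2: SE = SL - TL - NL + DI - DT = 207.09 - 72 - 89 + 12 - 17 = 41.09

41.09 dB


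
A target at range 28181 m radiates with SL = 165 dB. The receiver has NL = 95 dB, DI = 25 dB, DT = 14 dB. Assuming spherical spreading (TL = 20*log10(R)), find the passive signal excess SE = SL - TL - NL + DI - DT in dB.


-8.0 dB


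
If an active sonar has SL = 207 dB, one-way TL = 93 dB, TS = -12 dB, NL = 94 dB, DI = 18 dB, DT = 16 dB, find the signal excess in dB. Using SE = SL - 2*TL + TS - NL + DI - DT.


-83 dB


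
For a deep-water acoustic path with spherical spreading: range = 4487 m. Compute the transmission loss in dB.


TL = 20*log10(4487) = 73.04

73.04 dB


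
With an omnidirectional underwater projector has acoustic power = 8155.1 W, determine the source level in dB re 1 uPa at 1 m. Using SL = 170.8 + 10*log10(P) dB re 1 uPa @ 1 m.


209.91 dB


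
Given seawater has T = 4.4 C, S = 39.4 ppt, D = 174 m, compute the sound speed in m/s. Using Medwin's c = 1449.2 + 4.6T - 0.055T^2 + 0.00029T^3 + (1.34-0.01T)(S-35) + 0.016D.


c = 1449.2 + 4.6*4.4 - 0.055*4.4^2 + 0.00029*4.4^3 + (1.34 - 0.01*4.4)*(39.4 - 35) + 0.016*174 = 1476.89

1476.89 m/s


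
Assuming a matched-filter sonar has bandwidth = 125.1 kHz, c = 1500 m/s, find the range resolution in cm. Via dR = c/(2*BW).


dR = c/(2*BW) = 1500 / (2 * 125.1e3) = 0.006 m = 0.6 cm

0.6 cm


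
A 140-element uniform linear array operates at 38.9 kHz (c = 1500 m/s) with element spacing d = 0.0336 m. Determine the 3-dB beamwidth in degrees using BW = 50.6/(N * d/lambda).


0.41 deg


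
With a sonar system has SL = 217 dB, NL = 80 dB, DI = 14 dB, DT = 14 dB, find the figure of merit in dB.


FOM = SL - NL + DI - DT = 217 - 80 + 14 - 14 = 137

137 dB


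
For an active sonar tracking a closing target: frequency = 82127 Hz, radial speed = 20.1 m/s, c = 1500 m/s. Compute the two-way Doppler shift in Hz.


fd = 2*f*v/c = 2 * 82127 * 20.1 / 1500 = 2201.0

2201.0 Hz


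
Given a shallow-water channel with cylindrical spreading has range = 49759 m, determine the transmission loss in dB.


TL = 10*log10(49759) = 46.97

46.97 dB


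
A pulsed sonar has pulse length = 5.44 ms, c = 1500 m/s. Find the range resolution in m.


dR = c*tau/2 = 1500 * 5.44e-3 / 2 = 4.08

4.08 m


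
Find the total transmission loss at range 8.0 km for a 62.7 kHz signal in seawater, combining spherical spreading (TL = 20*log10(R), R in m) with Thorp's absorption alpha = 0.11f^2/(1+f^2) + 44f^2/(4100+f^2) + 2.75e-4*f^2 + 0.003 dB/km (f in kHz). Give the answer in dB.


259.92 dB


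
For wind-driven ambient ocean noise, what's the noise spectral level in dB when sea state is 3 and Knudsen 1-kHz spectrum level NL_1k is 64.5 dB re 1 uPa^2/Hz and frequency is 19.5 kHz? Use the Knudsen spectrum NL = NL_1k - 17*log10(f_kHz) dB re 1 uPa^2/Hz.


NL = NL_1k - 17*log10(f_kHz) = 64.5 - 17*log10(19.5) = 64.5 - (21.93) = 42.57

42.57 dB


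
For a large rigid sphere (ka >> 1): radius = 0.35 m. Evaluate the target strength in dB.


TS = 10*log10(0.35^2 / 4) = 10*log10(0.030625) = -15.14

-15.14 dB


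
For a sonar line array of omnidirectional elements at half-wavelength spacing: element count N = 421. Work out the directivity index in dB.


DI = 10*log10(421) = 26.24

26.24 dB


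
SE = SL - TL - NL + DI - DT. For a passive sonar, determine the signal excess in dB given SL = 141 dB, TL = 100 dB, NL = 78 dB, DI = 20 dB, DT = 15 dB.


-32 dB


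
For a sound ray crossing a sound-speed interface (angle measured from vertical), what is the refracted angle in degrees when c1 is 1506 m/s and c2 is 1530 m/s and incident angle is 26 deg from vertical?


sin(theta2) = (c2/c1)*sin(theta1) = (1530/1506)*sin(26 deg) = 0.44536
theta2 = arcsin(0.44536) = 26.45

26.45 deg


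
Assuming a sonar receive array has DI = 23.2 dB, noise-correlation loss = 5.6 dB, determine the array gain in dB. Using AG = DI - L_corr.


AG = DI - L_corr = 23.2 - 5.6 = 17.6

17.6 dB


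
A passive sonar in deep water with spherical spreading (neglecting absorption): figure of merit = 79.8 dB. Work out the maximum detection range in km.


9.77 km


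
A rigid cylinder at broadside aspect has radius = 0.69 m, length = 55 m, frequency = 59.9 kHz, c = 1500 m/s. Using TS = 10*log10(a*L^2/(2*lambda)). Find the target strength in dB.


46.2 dB


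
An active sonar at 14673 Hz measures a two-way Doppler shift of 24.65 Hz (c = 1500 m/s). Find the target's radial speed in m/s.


From fd = 2*f*v/c, v = c*fd/(2*f) = 1500 * 24.65 / (2*14673) = 1.26

1.26 m/s


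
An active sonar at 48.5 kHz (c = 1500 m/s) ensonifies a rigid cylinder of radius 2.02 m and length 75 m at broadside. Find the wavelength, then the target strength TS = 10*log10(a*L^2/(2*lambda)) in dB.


Step 1: lambda = c/f = 1500/48500 = 0.03093 m
Step 2: TS = 10*log10(a*L^2/(2*lambda)) = 10*log10(2.02*75^2/(2*0.03093)) = 52.64

52.64 dB


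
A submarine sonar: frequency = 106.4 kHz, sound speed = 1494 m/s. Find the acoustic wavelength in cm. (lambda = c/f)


1.4 cm


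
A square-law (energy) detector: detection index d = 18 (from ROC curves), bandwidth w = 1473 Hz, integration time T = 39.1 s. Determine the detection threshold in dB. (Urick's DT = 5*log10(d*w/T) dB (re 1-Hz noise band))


DT = 5*log10(d*w/T) = 5*log10(18 * 1473 / 39.1) = 5*log10(678.11) = 14.16

14.16 dB


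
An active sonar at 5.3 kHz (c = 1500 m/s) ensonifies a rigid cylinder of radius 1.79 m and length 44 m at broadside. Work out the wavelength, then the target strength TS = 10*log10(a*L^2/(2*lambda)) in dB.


Step 1: lambda = c/f = 1500/5300 = 0.28302 m
Step 2: TS = 10*log10(a*L^2/(2*lambda)) = 10*log10(1.79*44^2/(2*0.28302)) = 37.87

37.87 dB


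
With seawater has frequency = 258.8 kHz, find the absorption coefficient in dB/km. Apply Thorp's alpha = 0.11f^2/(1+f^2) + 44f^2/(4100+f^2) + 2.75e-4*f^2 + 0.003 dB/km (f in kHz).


f^2 = 66977.44
alpha = 0.11*66977.44/(1+66977.44) + 44*66977.44/(4100+66977.44) + 2.75e-4*66977.44 + 0.003 = 59.994

59.994 dB/km


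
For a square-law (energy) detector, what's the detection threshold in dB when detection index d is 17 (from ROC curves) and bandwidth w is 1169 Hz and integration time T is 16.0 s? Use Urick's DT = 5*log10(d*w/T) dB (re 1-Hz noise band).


15.47 dB


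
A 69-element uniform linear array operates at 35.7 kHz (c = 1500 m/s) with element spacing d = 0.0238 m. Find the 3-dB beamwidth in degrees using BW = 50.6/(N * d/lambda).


1.29 deg


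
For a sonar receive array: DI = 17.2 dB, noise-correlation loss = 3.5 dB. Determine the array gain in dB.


AG = DI - L_corr = 17.2 - 3.5 = 13.7

13.7 dB


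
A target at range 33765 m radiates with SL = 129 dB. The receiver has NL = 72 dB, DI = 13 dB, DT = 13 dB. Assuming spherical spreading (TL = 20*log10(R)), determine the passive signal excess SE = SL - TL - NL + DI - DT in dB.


Step 1: TL = 20*log10(33765) = 90.57 dB
Step 2: SE = 129 - 90.57 - 72 + 13 - 13 = -33.57

-33.57 dB


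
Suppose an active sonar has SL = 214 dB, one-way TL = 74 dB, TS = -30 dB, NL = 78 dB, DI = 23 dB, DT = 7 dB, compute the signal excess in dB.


SE = SL - 2*TL + TS - NL + DI - DT = 214 - 2*74 + (-30) - 78 + 23 - 7 = -26

-26 dB


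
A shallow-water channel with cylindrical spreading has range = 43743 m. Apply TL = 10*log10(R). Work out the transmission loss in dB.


46.41 dB


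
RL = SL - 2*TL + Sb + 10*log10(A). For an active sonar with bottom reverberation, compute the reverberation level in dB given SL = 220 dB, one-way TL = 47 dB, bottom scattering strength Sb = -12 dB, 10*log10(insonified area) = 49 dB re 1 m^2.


163 dB


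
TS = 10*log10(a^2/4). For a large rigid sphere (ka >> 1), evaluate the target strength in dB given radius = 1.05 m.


TS = 10*log10(1.05^2 / 4) = 10*log10(0.275625) = -5.6

-5.6 dB


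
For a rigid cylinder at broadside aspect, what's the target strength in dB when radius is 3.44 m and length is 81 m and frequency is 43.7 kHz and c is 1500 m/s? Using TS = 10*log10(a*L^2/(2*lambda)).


lambda = 1500/43700 = 0.03432 m
TS = 10*log10(3.44*81^2/(2*0.03432)) = 55.17

55.17 dB


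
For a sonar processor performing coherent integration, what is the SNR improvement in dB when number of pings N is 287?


24.58 dB


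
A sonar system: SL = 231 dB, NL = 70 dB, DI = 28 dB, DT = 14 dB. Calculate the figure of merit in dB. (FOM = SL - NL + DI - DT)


175 dB


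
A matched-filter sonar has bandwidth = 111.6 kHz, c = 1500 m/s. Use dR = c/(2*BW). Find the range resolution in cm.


dR = c/(2*BW) = 1500 / (2 * 111.6e3) = 0.0067 m = 0.67 cm

0.67 cm


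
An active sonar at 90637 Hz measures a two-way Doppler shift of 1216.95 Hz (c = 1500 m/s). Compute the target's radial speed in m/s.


10.07 m/s


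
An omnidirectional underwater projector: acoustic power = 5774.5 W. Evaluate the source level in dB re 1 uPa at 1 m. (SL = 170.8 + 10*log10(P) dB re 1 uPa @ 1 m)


208.42 dB


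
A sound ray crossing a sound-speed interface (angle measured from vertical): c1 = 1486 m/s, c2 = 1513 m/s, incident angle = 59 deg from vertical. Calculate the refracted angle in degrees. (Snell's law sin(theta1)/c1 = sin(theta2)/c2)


sin(theta2) = (c2/c1)*sin(theta1) = (1513/1486)*sin(59 deg) = 0.87274
theta2 = arcsin(0.87274) = 60.78

60.78 deg


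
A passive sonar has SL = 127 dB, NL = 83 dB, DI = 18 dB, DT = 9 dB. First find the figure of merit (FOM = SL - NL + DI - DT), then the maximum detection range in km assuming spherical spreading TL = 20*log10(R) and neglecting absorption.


Step 1: FOM = SL - NL + DI - DT = 127 - 83 + 18 - 9 = 53 dB
Step 2: at max range FOM = TL = 20*log10(R), so R = 10^(53/20) = 446.68 m = 0.45 km

0.45 km


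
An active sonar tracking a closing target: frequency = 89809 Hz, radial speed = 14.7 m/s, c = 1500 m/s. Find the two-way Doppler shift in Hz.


1760.26 Hz


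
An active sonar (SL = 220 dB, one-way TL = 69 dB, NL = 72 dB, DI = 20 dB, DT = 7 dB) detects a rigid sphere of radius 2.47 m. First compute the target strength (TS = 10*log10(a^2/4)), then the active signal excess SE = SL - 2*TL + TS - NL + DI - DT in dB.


Step 1: TS = 10*log10(2.47^2/4) = 1.83 dB
Step 2: SE = SL - 2*TL + TS - NL + DI - DT = 220 - 2*69 + (1.83) - 72 + 20 - 7 = 24.83

24.83 dB


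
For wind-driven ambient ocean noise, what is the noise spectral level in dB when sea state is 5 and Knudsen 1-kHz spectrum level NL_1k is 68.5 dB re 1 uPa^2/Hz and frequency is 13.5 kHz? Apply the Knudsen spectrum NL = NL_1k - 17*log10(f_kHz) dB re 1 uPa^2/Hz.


NL = NL_1k - 17*log10(f_kHz) = 68.5 - 17*log10(13.5) = 68.5 - (19.22) = 49.28

49.28 dB


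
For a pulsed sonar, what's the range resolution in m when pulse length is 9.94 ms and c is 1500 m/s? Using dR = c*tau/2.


dR = c*tau/2 = 1500 * 9.94e-3 / 2 = 7.455

7.455 m


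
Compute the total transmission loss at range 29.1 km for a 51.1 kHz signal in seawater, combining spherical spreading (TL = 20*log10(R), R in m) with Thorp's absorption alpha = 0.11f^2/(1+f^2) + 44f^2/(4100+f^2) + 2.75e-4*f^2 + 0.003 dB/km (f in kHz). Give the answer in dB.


Step 1 (Thorp): alpha = 0.11*2611.21/(1+2611.21) + 44*2611.21/(4100+2611.21) + 2.75e-4*2611.21 + 0.003 = 17.9506 dB/km
Step 2: TL_spread = 20*log10(29100) = 89.28 dB
Step 3: TL_abs = alpha*R = 17.9506 * 29.1 = 522.36 dB
Step 4: TL_total = 89.28 + 522.36 = 611.64

611.64 dB


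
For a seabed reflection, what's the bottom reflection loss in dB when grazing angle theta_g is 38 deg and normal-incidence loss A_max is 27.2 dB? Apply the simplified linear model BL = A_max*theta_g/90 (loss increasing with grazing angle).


BL = A_max * theta_g / 90 = 27.2 * 38 / 90 = 11.48

11.48 dB


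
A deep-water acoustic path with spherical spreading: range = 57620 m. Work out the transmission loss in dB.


TL = 20*log10(57620) = 95.21

95.21 dB


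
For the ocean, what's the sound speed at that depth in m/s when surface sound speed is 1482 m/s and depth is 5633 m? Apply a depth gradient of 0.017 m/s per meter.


1577.761 m/s


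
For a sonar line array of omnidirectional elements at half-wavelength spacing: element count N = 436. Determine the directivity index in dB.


DI = 10*log10(436) = 26.39

26.39 dB


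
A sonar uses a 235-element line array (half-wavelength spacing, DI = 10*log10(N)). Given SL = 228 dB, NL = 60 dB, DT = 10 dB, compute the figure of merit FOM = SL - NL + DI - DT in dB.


181.71 dB


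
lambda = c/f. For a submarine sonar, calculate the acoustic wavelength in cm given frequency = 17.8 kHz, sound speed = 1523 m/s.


lambda = c/f = 1523 / 17800 = 0.0856 m = 8.56 cm

8.56 cm


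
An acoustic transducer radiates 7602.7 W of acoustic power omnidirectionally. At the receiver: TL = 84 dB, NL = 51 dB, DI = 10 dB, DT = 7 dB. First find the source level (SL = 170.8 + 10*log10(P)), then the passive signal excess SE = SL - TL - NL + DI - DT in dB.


Step 1: SL = 170.8 + 10*log10(7602.7) = 209.61 dB
Step 2: SE = SL - TL - NL + DI - DT = 209.61 - 84 - 51 + 10 - 7 = 77.61

77.61 dB


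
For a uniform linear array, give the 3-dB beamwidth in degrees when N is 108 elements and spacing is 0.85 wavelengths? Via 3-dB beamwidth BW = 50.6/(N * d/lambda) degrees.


BW = 50.6 / (108 * 0.85) = 50.6 / 91.8 = 0.55

0.55 deg


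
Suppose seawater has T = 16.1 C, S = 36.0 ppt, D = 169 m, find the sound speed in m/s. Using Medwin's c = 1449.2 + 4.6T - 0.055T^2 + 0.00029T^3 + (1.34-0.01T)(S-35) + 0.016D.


1514.1 m/s


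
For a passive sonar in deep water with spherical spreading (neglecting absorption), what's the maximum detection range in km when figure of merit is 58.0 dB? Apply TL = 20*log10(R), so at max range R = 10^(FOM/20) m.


At max range FOM = TL, so 20*log10(R) = 58.0
R = 10^(58.0/20) = 794.33 m = 0.79 km

0.79 km


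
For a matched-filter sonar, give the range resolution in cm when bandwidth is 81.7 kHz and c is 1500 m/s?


dR = c/(2*BW) = 1500 / (2 * 81.7e3) = 0.0092 m = 0.92 cm

0.92 cm


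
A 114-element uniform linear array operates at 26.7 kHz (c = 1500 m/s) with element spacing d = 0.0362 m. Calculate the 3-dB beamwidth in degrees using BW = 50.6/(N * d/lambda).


0.69 deg


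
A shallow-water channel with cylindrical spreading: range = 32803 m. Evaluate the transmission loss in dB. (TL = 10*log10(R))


45.16 dB


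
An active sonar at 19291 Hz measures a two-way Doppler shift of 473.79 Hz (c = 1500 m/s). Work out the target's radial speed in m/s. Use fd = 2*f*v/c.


From fd = 2*f*v/c, v = c*fd/(2*f) = 1500 * 473.79 / (2*19291) = 18.42

18.42 m/s


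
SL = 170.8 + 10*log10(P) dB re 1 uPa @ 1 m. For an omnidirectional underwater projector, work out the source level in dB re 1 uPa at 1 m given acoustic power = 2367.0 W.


204.54 dB


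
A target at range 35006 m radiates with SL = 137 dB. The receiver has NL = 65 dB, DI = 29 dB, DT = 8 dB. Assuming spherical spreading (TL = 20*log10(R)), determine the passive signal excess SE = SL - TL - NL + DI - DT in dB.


2.12 dB


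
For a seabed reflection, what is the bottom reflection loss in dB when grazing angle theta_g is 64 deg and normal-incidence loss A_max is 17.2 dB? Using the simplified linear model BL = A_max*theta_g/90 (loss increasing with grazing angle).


12.23 dB


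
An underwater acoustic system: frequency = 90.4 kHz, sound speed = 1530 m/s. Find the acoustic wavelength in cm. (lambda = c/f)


1.69 cm


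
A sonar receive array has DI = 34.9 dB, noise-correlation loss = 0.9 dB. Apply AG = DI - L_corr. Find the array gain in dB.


34.0 dB


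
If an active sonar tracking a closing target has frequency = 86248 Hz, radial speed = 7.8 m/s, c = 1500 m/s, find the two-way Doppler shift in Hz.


896.98 Hz


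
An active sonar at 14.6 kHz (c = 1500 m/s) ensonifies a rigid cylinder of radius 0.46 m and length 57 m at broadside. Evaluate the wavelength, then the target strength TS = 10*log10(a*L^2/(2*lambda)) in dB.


Step 1: lambda = c/f = 1500/14600 = 0.10274 m
Step 2: TS = 10*log10(a*L^2/(2*lambda)) = 10*log10(0.46*57^2/(2*0.10274)) = 38.62

38.62 dB


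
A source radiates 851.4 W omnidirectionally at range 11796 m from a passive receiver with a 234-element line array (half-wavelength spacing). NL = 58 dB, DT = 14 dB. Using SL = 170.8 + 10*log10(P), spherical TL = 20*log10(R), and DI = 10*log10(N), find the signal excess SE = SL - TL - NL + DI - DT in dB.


Step 1: SL = 170.8 + 10*log10(851.4) = 200.1 dB
Step 2: TL = 20*log10(11796) = 81.43 dB
Step 3: DI = 10*log10(234) = 23.69 dB
Step 4: SE = SL - TL - NL + DI - DT = 200.1 - 81.43 - 58 + 23.69 - 14 = 70.36

70.36 dB


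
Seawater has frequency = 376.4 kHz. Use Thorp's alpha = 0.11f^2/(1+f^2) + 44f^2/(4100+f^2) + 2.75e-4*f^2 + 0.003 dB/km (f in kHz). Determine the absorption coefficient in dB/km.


81.837 dB/km
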